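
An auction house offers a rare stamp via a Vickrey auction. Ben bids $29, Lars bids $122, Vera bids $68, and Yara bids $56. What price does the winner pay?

Bids in descending order: Lars $122, then Vera $68, then Yara $56, then Ben $29.
Lars has the highest bid, so Lars wins.
The second-highest bid is $68, so that is what Lars pays.

Price paid: $68.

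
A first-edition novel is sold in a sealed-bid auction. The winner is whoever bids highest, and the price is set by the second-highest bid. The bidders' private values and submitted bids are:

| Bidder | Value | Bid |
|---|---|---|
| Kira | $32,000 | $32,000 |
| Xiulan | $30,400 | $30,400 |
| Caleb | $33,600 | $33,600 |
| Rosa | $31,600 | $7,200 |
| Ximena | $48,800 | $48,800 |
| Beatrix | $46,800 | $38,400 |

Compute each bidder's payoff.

Ranking the bids: Ximena $48,800, then Beatrix $38,400, then Caleb $33,600, then Kira $32,000, then Xiulan $30,400, then Rosa $7,200.
Ximena has the top bid and wins; the price is the second-highest bid, $38,400.
Ximena's payoff = $48,800 − $38,400 = $10,400. All other bidders lose, so their payoff is 0.

Payoffs: Kira $0, Xiulan $0, Caleb $0, Rosa $0, Ximena $10,400, Beatrix $0.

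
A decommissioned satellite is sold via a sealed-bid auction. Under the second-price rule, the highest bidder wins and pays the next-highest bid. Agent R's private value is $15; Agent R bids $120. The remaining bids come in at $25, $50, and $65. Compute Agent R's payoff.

-$50

Highest competing bid: $65.
Agent R's bid $120 is the highest overall, so Agent R wins and pays the second-highest bid, $65.
Payoff = value − price = $15 − $65 = -$50.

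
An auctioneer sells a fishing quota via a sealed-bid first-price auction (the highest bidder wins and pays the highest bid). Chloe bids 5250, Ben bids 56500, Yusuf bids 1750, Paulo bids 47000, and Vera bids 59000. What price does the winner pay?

59000

Sorted high to low: Vera 59000; Ben 56500; Paulo 47000; Chloe 5250; Yusuf 1750.
Vera is the highest bidder, so Vera wins.
Under the first-price rule, the price is the highest bid: 59000.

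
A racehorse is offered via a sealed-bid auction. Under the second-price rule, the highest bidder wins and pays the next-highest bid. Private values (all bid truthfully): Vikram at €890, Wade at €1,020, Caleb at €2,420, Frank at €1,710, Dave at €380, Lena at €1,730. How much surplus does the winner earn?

Winner's surplus: €690.

Sorted high to low: Caleb €2,420; Lena €1,730; Frank €1,710; Wade €1,020; Vikram €890; Dave €380.
Caleb wins with the top bid and pays the second-highest, €1,730.
Surplus = €2,420 − €1,730 = €690.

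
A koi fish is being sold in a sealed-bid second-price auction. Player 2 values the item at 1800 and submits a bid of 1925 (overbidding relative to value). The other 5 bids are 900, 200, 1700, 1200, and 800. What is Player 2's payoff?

Payoff = 100.

Highest competing bid: 1700.
Player 2's bid 1925 is the highest overall, so Player 2 wins and pays the second-highest bid, 1700.
Payoff = value − price = 1800 − 1700 = 100.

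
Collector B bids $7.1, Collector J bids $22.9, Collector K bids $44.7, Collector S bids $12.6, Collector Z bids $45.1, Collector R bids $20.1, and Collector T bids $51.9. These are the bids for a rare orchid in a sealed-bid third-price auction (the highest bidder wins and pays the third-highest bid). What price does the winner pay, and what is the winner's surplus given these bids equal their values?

The winner pays $44.7 for a surplus of $7.2.

Bids in descending order: Collector T $51.9, then Collector Z $45.1, then Collector K $44.7, then Collector J $22.9, then Collector R $20.1, then Collector S $12.6, then Collector B $7.1.
Collector T is the highest bidder, so Collector T wins.
Under the third-price rule, the price is the third-highest bid: $44.7.
Surplus = $51.9 − $44.7 = $7.2.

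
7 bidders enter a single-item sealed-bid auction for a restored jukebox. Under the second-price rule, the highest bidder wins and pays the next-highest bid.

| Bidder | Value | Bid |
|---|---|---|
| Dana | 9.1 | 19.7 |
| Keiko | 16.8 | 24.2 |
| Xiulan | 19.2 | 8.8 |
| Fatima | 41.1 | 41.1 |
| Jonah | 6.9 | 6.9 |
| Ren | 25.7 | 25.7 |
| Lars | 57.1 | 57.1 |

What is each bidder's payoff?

Bids in descending order: Lars 57.1; Fatima 41.1; Ren 25.7; Keiko 24.2; Dana 19.7; Xiulan 8.8; Jonah 6.9.
Lars has the top bid and wins; the price is the second-highest bid, 41.1.
Lars's payoff = 57.1 − 41.1 = 16.0. All other bidders lose, so their payoff is 0.

Payoffs: Dana 0.0, Keiko 0.0, Xiulan 0.0, Fatima 0.0, Jonah 0.0, Ren 0.0, Lars 16.0.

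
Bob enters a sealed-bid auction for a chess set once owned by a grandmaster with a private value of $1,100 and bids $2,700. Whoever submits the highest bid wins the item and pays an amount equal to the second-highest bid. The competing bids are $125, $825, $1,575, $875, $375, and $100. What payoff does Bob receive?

Highest competing bid: $1,575.
Bob's bid $2,700 is the highest overall, so Bob wins and pays the second-highest bid, $1,575.
Payoff = value − price = $1,100 − $1,575 = -$475.

Payoff = -$475.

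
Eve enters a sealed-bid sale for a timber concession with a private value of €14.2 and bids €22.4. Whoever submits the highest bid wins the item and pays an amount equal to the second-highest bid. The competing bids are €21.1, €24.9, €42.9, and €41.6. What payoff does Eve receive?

Highest competing bid: €42.9.
Eve's bid €22.4 is not the highest, so Eve loses, pays nothing, and earns zero payoff.

Eve's payoff: €0.0.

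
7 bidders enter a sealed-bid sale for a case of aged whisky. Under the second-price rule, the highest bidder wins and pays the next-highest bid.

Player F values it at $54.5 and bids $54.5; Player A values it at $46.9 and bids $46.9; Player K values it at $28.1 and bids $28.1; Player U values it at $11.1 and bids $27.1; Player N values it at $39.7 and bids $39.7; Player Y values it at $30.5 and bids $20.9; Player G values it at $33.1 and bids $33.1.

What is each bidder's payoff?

Payoffs: Player F $7.6, Player A $0.0, Player K $0.0, Player U $0.0, Player N $0.0, Player Y $0.0, Player G $0.0.

Ranking the bids: Player F $54.5 > Player A $46.9 > Player N $39.7 > Player G $33.1 > Player K $28.1 > Player U $27.1 > Player Y $20.9.
Player F has the top bid and wins; the price is the second-highest bid, $46.9.
Player F's payoff = $54.5 − $46.9 = $7.6. All other bidders lose, so their payoff is 0.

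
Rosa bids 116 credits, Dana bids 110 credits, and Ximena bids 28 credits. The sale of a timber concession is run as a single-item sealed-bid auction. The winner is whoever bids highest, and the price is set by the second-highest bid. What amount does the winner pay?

110 credits

Ordered from highest: Rosa 116 credits; Dana 110 credits; Ximena 28 credits.
Rosa has the highest bid, so Rosa wins.
The second-highest bid is 110 credits, so that is what Rosa pays.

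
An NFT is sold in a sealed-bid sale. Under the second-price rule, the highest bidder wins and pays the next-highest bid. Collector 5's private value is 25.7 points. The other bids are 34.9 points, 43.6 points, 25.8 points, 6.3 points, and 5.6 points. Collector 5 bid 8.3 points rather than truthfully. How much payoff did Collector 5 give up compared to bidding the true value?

The highest competing bid is 43.6 points.
Bidding truthfully at 25.7 points: the top bid is 43.6 points (a rival), so Collector 5 loses. Payoff = 0.0 points.
Bidding 8.3 points: the top bid is 43.6 points (a rival), so Collector 5 loses. Payoff = 0.0 points.
Regret = truthful payoff − actual payoff = 0.0 points − 0.0 points = 0.0 points.
The bid only affects whether you win, not the price — here both bids land on the same side of the top rival bid, so the deviation is payoff-neutral.

Regret: 0.0 points.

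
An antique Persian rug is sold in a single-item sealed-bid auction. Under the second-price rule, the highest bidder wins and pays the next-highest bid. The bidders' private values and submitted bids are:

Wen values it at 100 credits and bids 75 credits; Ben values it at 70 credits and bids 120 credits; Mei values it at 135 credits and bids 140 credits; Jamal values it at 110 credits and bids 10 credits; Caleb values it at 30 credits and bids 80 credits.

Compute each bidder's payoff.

Wen 0 credits, Ben 0 credits, Mei 15 credits, Jamal 0 credits, Caleb 0 credits.

Sorted high to low: Mei 140 credits; Ben 120 credits; Caleb 80 credits; Wen 75 credits; Jamal 10 credits.
Mei has the top bid and wins; the price is the second-highest bid, 120 credits.
Mei's payoff = 135 credits − 120 credits = 15 credits. All other bidders lose, so their payoff is 0.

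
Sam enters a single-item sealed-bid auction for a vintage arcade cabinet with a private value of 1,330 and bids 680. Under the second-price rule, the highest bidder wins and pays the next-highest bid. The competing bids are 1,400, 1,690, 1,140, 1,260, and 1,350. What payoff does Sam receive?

Highest competing bid: 1,690.
Sam's bid 680 is not the highest, so Sam loses, pays nothing, and earns zero payoff.

Payoff = 0.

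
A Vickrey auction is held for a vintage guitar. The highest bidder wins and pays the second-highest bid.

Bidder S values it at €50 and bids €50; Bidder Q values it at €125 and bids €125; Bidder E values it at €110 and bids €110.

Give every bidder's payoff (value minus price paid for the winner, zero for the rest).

Bids in descending order: Bidder Q €125 > Bidder E €110 > Bidder S €50.
Bidder Q has the top bid and wins; the price is the second-highest bid, €110.
Bidder Q's payoff = €125 − €110 = €15. All other bidders lose, so their payoff is 0.

Bidder S €0, Bidder Q €15, Bidder E €0.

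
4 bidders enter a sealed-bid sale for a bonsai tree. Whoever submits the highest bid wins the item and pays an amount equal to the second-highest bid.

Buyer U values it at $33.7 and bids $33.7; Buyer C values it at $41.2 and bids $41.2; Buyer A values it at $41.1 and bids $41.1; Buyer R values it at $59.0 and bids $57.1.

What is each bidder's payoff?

Payoffs: Buyer U $0.0, Buyer C $0.0, Buyer A $0.0, Buyer R $17.8.

Ranking the bids: Buyer R $57.1; Buyer C $41.2; Buyer A $41.1; Buyer U $33.7.
Buyer R has the top bid and wins; the price is the second-highest bid, $41.2.
Buyer R's payoff = $59.0 − $41.2 = $17.8. All other bidders lose, so their payoff is 0.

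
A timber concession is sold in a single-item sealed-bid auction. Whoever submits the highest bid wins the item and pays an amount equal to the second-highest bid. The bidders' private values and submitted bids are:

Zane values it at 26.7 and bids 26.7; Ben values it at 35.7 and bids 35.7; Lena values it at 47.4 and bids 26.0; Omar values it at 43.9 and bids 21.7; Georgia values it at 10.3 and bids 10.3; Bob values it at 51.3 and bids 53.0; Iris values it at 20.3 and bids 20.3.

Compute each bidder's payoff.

Ranking the bids: Bob 53.0, then Ben 35.7, then Zane 26.7, then Lena 26.0, then Omar 21.7, then Iris 20.3, then Georgia 10.3.
Bob has the top bid and wins; the price is the second-highest bid, 35.7.
Bob's payoff = 51.3 − 35.7 = 15.6. All other bidders lose, so their payoff is 0.

Payoffs: Zane 0.0, Ben 0.0, Lena 0.0, Omar 0.0, Georgia 0.0, Bob 15.6, Iris 0.0.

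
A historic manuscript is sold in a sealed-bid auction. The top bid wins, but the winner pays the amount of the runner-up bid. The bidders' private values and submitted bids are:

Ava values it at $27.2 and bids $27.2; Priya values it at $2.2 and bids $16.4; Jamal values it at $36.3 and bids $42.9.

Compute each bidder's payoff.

Sorted high to low: Jamal $42.9, then Ava $27.2, then Priya $16.4.
Jamal has the top bid and wins; the price is the second-highest bid, $27.2.
Jamal's payoff = $36.3 − $27.2 = $9.1. All other bidders lose, so their payoff is 0.

Ava $0.0, Priya $0.0, Jamal $9.1.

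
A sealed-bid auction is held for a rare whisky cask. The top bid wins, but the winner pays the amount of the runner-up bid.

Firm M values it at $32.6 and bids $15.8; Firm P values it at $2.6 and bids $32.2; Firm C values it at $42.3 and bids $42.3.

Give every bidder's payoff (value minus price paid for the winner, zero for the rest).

Sorted high to low: Firm C $42.3 > Firm P $32.2 > Firm M $15.8.
Firm C has the top bid and wins; the price is the second-highest bid, $32.2.
Firm C's payoff = $42.3 − $32.2 = $10.1. All other bidders lose, so their payoff is 0.

Firm M $0.0, Firm P $0.0, Firm C $10.1.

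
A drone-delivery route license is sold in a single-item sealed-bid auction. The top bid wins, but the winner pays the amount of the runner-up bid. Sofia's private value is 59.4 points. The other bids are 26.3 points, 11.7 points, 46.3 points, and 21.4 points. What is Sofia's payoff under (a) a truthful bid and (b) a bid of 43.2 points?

The highest competing bid is 46.3 points.
Bidding truthfully at 59.4 points: Sofia has the top bid, wins, and pays the second-highest bid 46.3 points. Payoff = 59.4 points − 46.3 points = 13.1 points.
Bidding 43.2 points: the top bid is 46.3 points (a rival), so Sofia loses. Payoff = 0.0 points.
This is the dominant-strategy logic: truthful bidding weakly beats any alternative.

(a) 13.1 points  (b) 0.0 points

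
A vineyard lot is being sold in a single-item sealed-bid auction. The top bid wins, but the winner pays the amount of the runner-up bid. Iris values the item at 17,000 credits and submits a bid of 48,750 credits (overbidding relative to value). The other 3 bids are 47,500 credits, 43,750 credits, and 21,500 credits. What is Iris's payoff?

Highest competing bid: 47,500 credits.
Iris's bid 48,750 credits is the highest overall, so Iris wins and pays the second-highest bid, 47,500 credits.
Payoff = value − price = 17,000 credits − 47,500 credits = -30,500 credits.
Overbidding won the item at a price above value — truthful bidding would have avoided this loss.

-30,500 credits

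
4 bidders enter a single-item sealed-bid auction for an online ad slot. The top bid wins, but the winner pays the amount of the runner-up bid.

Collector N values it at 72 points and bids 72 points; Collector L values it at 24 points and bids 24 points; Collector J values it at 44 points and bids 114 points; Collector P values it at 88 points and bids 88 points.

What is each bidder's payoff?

Ranking the bids: Collector J 114 points > Collector P 88 points > Collector N 72 points > Collector L 24 points.
Collector J has the top bid and wins; the price is the second-highest bid, 88 points.
Collector J's payoff = 44 points − 88 points = -44 points. All other bidders lose, so their payoff is 0.

Payoffs: Collector N 0 points, Collector L 0 points, Collector J -44 points, Collector P 0 points.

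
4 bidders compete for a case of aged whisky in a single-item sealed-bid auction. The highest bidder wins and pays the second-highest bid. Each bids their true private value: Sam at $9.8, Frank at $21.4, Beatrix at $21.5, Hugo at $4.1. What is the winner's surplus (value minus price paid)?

Winner's surplus: $0.1.

Ordered from highest: Beatrix $21.5, then Frank $21.4, then Sam $9.8, then Hugo $4.1.
Beatrix wins with the top bid and pays the second-highest, $21.4.
Surplus = $21.5 − $21.4 = $0.1.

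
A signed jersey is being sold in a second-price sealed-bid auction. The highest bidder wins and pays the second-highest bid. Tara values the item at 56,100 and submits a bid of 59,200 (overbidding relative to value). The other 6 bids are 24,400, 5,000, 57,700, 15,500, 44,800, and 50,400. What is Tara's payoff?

Payoff = -1,600.

Highest competing bid: 57,700.
Tara's bid 59,200 is the highest overall, so Tara wins and pays the second-highest bid, 57,700.
Payoff = value − price = 56,100 − 57,700 = -1,600.
Overbidding won the item at a price above value — truthful bidding would have avoided this loss.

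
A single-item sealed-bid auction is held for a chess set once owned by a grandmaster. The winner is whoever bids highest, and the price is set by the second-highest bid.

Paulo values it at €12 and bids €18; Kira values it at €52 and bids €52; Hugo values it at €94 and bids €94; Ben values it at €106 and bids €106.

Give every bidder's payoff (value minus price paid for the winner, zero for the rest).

Ordered from highest: Ben €106 > Hugo €94 > Kira €52 > Paulo €18.
Ben has the top bid and wins; the price is the second-highest bid, €94.
Ben's payoff = €106 − €94 = €12. All other bidders lose, so their payoff is 0.

Payoffs: Paulo €0, Kira €0, Hugo €0, Ben €12.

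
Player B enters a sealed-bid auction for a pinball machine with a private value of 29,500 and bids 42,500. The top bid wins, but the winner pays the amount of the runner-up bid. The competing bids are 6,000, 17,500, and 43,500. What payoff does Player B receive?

Highest competing bid: 43,500.
Player B's bid 42,500 is not the highest, so Player B loses, pays nothing, and earns zero payoff.

Player B's payoff: 0.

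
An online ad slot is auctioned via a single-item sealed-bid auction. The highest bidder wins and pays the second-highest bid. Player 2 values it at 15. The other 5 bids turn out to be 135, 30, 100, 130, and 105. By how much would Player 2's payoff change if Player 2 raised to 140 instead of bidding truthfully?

-120

The highest competing bid is 135.
Bidding truthfully at 15: the top bid is 135 (a rival), so Player 2 loses. Payoff = 0.
Bidding 140: Player 2 has the top bid, wins, and pays the second-highest bid 135. Payoff = 15 − 135 = -120.
Change = -120 − 0 = -120.
This is the dominant-strategy logic: truthful bidding weakly beats any alternative.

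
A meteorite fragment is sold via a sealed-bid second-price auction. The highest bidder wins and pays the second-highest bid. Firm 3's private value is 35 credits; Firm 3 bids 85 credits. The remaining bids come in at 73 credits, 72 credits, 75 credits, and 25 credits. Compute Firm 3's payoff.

Payoff = -40 credits.

Highest competing bid: 75 credits.
Firm 3's bid 85 credits is the highest overall, so Firm 3 wins and pays the second-highest bid, 75 credits.
Payoff = value − price = 35 credits − 75 credits = -40 credits.
Overbidding won the item at a price above value — truthful bidding would have avoided this loss.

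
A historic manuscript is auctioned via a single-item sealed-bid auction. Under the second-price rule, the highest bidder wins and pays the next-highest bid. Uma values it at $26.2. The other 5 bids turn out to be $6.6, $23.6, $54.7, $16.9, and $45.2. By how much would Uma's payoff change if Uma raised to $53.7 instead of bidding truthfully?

The highest competing bid is $54.7.
Bidding truthfully at $26.2: the top bid is $54.7 (a rival), so Uma loses. Payoff = $0.0.
Bidding $53.7: the top bid is $54.7 (a rival), so Uma loses. Payoff = $0.0.
Change = $0.0 − $0.0 = $0.0.

Payoff change: $0.0.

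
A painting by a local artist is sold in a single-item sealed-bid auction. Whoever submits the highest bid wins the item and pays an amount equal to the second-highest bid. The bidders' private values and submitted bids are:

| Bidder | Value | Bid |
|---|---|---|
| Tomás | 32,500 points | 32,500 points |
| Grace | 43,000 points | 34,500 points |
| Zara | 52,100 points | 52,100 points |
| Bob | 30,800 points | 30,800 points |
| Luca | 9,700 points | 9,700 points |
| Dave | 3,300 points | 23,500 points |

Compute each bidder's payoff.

Ordered from highest: Zara 52,100 points; Grace 34,500 points; Tomás 32,500 points; Bob 30,800 points; Dave 23,500 points; Luca 9,700 points.
Zara has the top bid and wins; the price is the second-highest bid, 34,500 points.
Zara's payoff = 52,100 points − 34,500 points = 17,600 points. All other bidders lose, so their payoff is 0.

Tomás 0 points, Grace 0 points, Zara 17,600 points, Bob 0 points, Luca 0 points, Dave 0 points.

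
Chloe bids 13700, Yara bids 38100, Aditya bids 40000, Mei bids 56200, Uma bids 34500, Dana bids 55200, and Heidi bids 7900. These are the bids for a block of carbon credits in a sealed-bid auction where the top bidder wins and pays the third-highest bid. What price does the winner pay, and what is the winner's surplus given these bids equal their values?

The winner pays 40000 for a surplus of 16200.

Sorted high to low: Mei 56200 > Dana 55200 > Aditya 40000 > Yara 38100 > Uma 34500 > Chloe 13700 > Heidi 7900.
Mei is the highest bidder, so Mei wins.
Under the third-price rule, the price is the third-highest bid: 40000.
Surplus = 56200 − 40000 = 16200.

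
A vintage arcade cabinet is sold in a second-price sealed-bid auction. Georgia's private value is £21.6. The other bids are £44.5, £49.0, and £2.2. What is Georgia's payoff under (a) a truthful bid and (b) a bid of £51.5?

(a) £0.0  (b) -£27.4

The highest competing bid is £49.0.
Bidding truthfully at £21.6: the top bid is £49.0 (a rival), so Georgia loses. Payoff = £0.0.
Bidding £51.5: Georgia has the top bid, wins, and pays the second-highest bid £49.0. Payoff = £21.6 − £49.0 = -£27.4.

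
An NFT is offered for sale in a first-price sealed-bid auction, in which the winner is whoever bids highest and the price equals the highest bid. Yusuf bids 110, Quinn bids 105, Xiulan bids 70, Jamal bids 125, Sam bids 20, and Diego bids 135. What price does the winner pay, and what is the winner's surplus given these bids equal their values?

The winner pays 135 for a surplus of 0.

Sorted high to low: Diego 135 > Jamal 125 > Yusuf 110 > Quinn 105 > Xiulan 70 > Sam 20.
Diego is the highest bidder, so Diego wins.
Under the first-price rule, the price is the highest bid: 135.
Surplus = 135 − 135 = 0.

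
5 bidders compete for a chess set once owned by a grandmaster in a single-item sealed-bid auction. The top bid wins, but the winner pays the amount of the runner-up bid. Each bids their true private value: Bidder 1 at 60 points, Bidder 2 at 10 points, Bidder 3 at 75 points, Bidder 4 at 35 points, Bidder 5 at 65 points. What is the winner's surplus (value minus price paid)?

10 points

Ranking the bids: Bidder 3 75 points; Bidder 5 65 points; Bidder 1 60 points; Bidder 4 35 points; Bidder 2 10 points.
Bidder 3 wins with the top bid and pays the second-highest, 65 points.
Surplus = 75 points − 65 points = 10 points.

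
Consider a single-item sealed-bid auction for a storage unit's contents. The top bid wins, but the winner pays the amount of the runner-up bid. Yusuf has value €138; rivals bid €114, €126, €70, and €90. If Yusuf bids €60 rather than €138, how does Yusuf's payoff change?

-€12

The highest competing bid is €126.
Bidding truthfully at €138: Yusuf has the top bid, wins, and pays the second-highest bid €126. Payoff = €138 − €126 = €12.
Bidding €60: the top bid is €126 (a rival), so Yusuf loses. Payoff = €0.
Change = €0 − €12 = -€12.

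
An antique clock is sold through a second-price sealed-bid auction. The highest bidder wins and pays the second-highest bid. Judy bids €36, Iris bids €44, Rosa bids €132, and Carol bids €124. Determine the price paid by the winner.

The winner pays €124.

Bids in descending order: Rosa €132, then Carol €124, then Iris €44, then Judy €36.
Rosa has the highest bid, so Rosa wins.
The second-highest bid is €124, so that is what Rosa pays.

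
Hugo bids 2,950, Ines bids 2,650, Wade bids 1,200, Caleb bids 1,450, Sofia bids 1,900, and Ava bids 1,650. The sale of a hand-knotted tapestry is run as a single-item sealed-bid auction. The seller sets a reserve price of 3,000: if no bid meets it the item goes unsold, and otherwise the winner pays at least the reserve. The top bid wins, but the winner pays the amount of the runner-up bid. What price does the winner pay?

Ranking the bids: Hugo 2,950 > Ines 2,650 > Sofia 1,900 > Ava 1,650 > Caleb 1,450 > Wade 1,200.
The top bid 2,950 is below the reserve 3,000, so the item goes unsold and nothing is paid.

unsold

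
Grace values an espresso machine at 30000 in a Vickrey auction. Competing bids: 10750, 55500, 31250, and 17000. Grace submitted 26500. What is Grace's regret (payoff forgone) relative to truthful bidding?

The highest competing bid is 55500.
Bidding truthfully at 30000: the top bid is 55500 (a rival), so Grace loses. Payoff = 0.
Bidding 26500: the top bid is 55500 (a rival), so Grace loses. Payoff = 0.
Regret = truthful payoff − actual payoff = 0 − 0 = 0.

Payoff forgone: 0.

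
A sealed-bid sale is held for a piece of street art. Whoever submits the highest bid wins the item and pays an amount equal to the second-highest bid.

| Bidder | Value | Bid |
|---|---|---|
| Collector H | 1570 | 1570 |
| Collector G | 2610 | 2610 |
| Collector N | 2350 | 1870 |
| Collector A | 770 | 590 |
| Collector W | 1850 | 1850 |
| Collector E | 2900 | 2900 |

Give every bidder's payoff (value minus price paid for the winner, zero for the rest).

Bids in descending order: Collector E 2900; Collector G 2610; Collector N 1870; Collector W 1850; Collector H 1570; Collector A 590.
Collector E has the top bid and wins; the price is the second-highest bid, 2610.
Collector E's payoff = 2900 − 2610 = 290. All other bidders lose, so their payoff is 0.

Collector H 0, Collector G 0, Collector N 0, Collector A 0, Collector W 0, Collector E 290.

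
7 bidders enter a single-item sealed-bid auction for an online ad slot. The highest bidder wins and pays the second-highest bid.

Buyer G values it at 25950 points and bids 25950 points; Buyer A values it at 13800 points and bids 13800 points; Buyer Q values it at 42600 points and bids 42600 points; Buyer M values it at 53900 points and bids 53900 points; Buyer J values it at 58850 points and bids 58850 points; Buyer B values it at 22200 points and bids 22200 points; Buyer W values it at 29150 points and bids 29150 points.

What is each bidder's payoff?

Payoffs: Buyer G 0 points, Buyer A 0 points, Buyer Q 0 points, Buyer M 0 points, Buyer J 4950 points, Buyer B 0 points, Buyer W 0 points.

Sorted high to low: Buyer J 58850 points, then Buyer M 53900 points, then Buyer Q 42600 points, then Buyer W 29150 points, then Buyer G 25950 points, then Buyer B 22200 points, then Buyer A 13800 points.
Buyer J has the top bid and wins; the price is the second-highest bid, 53900 points.
Buyer J's payoff = 58850 points − 53900 points = 4950 points. All other bidders lose, so their payoff is 0.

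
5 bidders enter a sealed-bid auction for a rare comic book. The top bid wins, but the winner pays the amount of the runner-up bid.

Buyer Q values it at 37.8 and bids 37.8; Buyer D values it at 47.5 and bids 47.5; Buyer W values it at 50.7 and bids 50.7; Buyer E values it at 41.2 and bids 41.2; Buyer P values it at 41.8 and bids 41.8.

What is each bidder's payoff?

Ordered from highest: Buyer W 50.7; Buyer D 47.5; Buyer P 41.8; Buyer E 41.2; Buyer Q 37.8.
Buyer W has the top bid and wins; the price is the second-highest bid, 47.5.
Buyer W's payoff = 50.7 − 47.5 = 3.2. All other bidders lose, so their payoff is 0.

Buyer Q 0.0, Buyer D 0.0, Buyer W 3.2, Buyer E 0.0, Buyer P 0.0.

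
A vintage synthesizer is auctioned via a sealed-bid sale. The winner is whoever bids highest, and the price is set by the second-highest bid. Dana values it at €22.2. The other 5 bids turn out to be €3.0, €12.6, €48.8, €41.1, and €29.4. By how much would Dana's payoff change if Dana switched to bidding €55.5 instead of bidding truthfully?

-€26.6

The highest competing bid is €48.8.
Bidding truthfully at €22.2: the top bid is €48.8 (a rival), so Dana loses. Payoff = €0.0.
Bidding €55.5: Dana has the top bid, wins, and pays the second-highest bid €48.8. Payoff = €22.2 − €48.8 = -€26.6.
Change = -€26.6 − €0.0 = -€26.6.
Deviating from a truthful bid can only lose payoff in a second-price auction — never gain.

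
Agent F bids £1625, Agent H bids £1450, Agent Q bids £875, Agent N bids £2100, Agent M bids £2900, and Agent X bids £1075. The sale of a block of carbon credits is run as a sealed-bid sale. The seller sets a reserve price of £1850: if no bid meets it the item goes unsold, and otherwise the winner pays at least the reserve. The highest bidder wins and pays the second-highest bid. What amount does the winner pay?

Bids in descending order: Agent M £2900, then Agent N £2100, then Agent F £1625, then Agent H £1450, then Agent X £1075, then Agent Q £875.
Agent M has the highest bid, so Agent M wins.
The second-highest bid is £2100, which exceeds the reserve, so that sets the price.

£2100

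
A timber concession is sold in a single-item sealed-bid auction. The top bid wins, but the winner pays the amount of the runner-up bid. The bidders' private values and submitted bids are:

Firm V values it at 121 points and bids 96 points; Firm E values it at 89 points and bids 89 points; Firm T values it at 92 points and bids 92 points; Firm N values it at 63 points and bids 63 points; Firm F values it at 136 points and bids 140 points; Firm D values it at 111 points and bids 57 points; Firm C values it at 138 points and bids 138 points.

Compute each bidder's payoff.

Payoffs: Firm V 0 points, Firm E 0 points, Firm T 0 points, Firm N 0 points, Firm F -2 points, Firm D 0 points, Firm C 0 points.

Ranking the bids: Firm F 140 points, then Firm C 138 points, then Firm V 96 points, then Firm T 92 points, then Firm E 89 points, then Firm N 63 points, then Firm D 57 points.
Firm F has the top bid and wins; the price is the second-highest bid, 138 points.
Firm F's payoff = 136 points − 138 points = -2 points. All other bidders lose, so their payoff is 0.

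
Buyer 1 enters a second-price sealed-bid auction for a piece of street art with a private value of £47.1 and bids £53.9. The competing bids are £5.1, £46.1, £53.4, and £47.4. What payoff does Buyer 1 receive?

Highest competing bid: £53.4.
Buyer 1's bid £53.9 is the highest overall, so Buyer 1 wins and pays the second-highest bid, £53.4.
Payoff = value − price = £47.1 − £53.4 = -£6.3.
Overbidding won the item at a price above value — truthful bidding would have avoided this loss.

Payoff = -£6.3.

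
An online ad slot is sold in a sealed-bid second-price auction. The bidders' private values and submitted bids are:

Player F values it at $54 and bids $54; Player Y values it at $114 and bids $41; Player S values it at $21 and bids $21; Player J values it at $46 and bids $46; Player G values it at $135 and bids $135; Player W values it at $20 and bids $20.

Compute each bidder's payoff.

Sorted high to low: Player G $135; Player F $54; Player J $46; Player Y $41; Player S $21; Player W $20.
Player G has the top bid and wins; the price is the second-highest bid, $54.
Player G's payoff = $135 − $54 = $81. All other bidders lose, so their payoff is 0.

Payoffs: Player F $0, Player Y $0, Player S $0, Player J $0, Player G $81, Player W $0.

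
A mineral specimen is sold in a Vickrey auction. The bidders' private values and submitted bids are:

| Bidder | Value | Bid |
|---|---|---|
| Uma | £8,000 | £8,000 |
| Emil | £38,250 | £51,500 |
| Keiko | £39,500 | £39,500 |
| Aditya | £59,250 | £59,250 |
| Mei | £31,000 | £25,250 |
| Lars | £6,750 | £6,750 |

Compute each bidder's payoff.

Uma £0, Emil £0, Keiko £0, Aditya £7,750, Mei £0, Lars £0.

Ordered from highest: Aditya £59,250, then Emil £51,500, then Keiko £39,500, then Mei £25,250, then Uma £8,000, then Lars £6,750.
Aditya has the top bid and wins; the price is the second-highest bid, £51,500.
Aditya's payoff = £59,250 − £51,500 = £7,750. All other bidders lose, so their payoff is 0.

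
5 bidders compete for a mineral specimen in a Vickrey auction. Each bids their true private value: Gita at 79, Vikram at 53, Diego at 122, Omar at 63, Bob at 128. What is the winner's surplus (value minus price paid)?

Ranking the bids: Bob 128 > Diego 122 > Gita 79 > Omar 63 > Vikram 53.
Bob wins with the top bid and pays the second-highest, 122.
Surplus = 128 − 122 = 6.

Winner's surplus: 6.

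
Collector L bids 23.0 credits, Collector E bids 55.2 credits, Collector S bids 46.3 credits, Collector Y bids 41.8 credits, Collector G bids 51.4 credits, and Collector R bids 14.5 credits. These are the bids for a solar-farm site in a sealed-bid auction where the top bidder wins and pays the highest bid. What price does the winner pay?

The winner pays 55.2 credits.

Ranking the bids: Collector E 55.2 credits > Collector G 51.4 credits > Collector S 46.3 credits > Collector Y 41.8 credits > Collector L 23.0 credits > Collector R 14.5 credits.
Collector E is the highest bidder, so Collector E wins.
Under the first-price rule, the price is the highest bid: 55.2 credits.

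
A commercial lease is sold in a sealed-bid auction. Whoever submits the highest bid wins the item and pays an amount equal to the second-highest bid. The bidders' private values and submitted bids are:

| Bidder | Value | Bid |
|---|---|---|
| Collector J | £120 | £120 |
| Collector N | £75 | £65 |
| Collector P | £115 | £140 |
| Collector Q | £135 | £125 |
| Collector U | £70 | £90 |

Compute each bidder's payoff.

Collector J £0, Collector N £0, Collector P -£10, Collector Q £0, Collector U £0.

Ranking the bids: Collector P £140; Collector Q £125; Collector J £120; Collector U £90; Collector N £65.
Collector P has the top bid and wins; the price is the second-highest bid, £125.
Collector P's payoff = £115 − £125 = -£10. All other bidders lose, so their payoff is 0.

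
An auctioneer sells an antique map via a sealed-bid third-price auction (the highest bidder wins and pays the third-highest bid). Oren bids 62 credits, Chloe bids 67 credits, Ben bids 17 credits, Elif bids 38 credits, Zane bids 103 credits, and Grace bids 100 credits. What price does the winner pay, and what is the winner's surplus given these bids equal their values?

The winner pays 67 credits for a surplus of 36 credits.

Bids in descending order: Zane 103 credits; Grace 100 credits; Chloe 67 credits; Oren 62 credits; Elif 38 credits; Ben 17 credits.
Zane is the highest bidder, so Zane wins.
Under the third-price rule, the price is the third-highest bid: 67 credits.
Surplus = 103 credits − 67 credits = 36 credits.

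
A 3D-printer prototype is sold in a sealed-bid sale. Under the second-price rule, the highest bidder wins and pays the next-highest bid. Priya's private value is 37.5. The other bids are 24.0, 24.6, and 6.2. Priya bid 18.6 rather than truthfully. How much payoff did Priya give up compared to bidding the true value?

The highest competing bid is 24.6.
Bidding truthfully at 37.5: Priya has the top bid, wins, and pays the second-highest bid 24.6. Payoff = 37.5 − 24.6 = 12.9.
Bidding 18.6: the top bid is 24.6 (a rival), so Priya loses. Payoff = 0.0.
Regret = truthful payoff − actual payoff = 12.9 − 0.0 = 12.9.
Deviating from a truthful bid can only lose payoff in a second-price auction — never gain.

12.9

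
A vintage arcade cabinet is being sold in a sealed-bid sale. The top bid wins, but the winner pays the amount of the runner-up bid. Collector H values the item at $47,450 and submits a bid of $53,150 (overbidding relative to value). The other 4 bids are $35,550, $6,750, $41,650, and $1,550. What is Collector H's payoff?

Payoff = $5,800.

Highest competing bid: $41,650.
Collector H's bid $53,150 is the highest overall, so Collector H wins and pays the second-highest bid, $41,650.
Payoff = value − price = $47,450 − $41,650 = $5,800.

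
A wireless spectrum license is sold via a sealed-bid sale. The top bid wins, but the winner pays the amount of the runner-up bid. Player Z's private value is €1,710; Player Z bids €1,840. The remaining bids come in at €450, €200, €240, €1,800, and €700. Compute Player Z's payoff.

Payoff = -€90.

Highest competing bid: €1,800.
Player Z's bid €1,840 is the highest overall, so Player Z wins and pays the second-highest bid, €1,800.
Payoff = value − price = €1,710 − €1,800 = -€90.
Overbidding won the item at a price above value — truthful bidding would have avoided this loss.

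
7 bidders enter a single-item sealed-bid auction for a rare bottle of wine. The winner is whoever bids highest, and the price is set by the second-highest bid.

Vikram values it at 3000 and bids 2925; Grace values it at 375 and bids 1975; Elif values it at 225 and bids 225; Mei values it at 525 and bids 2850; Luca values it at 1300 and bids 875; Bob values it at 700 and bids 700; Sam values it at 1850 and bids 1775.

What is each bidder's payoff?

Payoffs: Vikram 150, Grace 0, Elif 0, Mei 0, Luca 0, Bob 0, Sam 0.

Bids in descending order: Vikram 2925, then Mei 2850, then Grace 1975, then Sam 1775, then Luca 875, then Bob 700, then Elif 225.
Vikram has the top bid and wins; the price is the second-highest bid, 2850.
Vikram's payoff = 3000 − 2850 = 150. All other bidders lose, so their payoff is 0.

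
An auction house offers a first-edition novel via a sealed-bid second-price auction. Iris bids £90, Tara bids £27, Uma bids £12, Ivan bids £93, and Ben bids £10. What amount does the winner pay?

Bids in descending order: Ivan £93, then Iris £90, then Tara £27, then Uma £12, then Ben £10.
Ivan has the highest bid, so Ivan wins.
The second-highest bid is £90, so that is what Ivan pays.

The winner pays £90.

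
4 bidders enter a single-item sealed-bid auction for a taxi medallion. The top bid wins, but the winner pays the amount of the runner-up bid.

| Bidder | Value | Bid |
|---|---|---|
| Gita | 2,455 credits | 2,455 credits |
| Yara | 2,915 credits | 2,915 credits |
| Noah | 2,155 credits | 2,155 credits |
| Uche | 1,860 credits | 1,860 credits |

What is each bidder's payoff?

Ranking the bids: Yara 2,915 credits; Gita 2,455 credits; Noah 2,155 credits; Uche 1,860 credits.
Yara has the top bid and wins; the price is the second-highest bid, 2,455 credits.
Yara's payoff = 2,915 credits − 2,455 credits = 460 credits. All other bidders lose, so their payoff is 0.

Payoffs: Gita 0 credits, Yara 460 credits, Noah 0 credits, Uche 0 credits.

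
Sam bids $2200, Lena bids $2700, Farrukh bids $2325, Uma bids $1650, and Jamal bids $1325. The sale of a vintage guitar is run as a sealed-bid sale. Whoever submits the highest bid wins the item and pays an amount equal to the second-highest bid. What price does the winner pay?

Sorted high to low: Lena $2700 > Farrukh $2325 > Sam $2200 > Uma $1650 > Jamal $1325.
Lena has the highest bid, so Lena wins.
The second-highest bid is $2325, so that is what Lena pays.

Price paid: $2325.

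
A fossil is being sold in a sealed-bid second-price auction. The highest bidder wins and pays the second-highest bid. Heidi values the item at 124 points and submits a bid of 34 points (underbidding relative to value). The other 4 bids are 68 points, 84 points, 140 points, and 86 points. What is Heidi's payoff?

Heidi's payoff: 0 points.

Highest competing bid: 140 points.
Heidi's bid 34 points is not the highest, so Heidi loses, pays nothing, and earns zero payoff.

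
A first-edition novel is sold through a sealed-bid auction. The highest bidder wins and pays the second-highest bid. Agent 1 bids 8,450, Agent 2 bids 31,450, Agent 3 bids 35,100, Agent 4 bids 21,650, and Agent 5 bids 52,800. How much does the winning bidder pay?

Bids in descending order: Agent 5 52,800, then Agent 3 35,100, then Agent 2 31,450, then Agent 4 21,650, then Agent 1 8,450.
Agent 5 has the highest bid, so Agent 5 wins.
The second-highest bid is 35,100, so that is what Agent 5 pays.

The winner pays 35,100.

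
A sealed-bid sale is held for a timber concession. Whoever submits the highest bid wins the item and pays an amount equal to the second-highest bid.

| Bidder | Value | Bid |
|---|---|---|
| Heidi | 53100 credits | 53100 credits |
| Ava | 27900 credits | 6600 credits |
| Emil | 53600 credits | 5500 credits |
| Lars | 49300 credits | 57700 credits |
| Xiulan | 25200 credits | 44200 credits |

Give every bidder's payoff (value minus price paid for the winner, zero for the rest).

Ordered from highest: Lars 57700 credits, then Heidi 53100 credits, then Xiulan 44200 credits, then Ava 6600 credits, then Emil 5500 credits.
Lars has the top bid and wins; the price is the second-highest bid, 53100 credits.
Lars's payoff = 49300 credits − 53100 credits = -3800 credits. All other bidders lose, so their payoff is 0.

Payoffs: Heidi 0 credits, Ava 0 credits, Emil 0 credits, Lars -3800 credits, Xiulan 0 credits.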